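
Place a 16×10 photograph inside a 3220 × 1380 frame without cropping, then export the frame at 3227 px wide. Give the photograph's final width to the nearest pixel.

In the 3220×1380 frame the photograph fills the height: width = 1380 × 16/10 ≈ 2208.00 px.
Resizing to 3227 px wide multiplies everything by 1.0022: 2208.00 → 2212.80 px.

2213 px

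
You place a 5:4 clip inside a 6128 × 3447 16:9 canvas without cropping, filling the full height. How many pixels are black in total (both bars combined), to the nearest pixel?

Content width = 3447 × 5/4 ≈ 4308.7500 px.
Leftover width: 6128 − 4308.7500 = 1819.2500 px.
Across the 3447-px span: 1819.2500 × 3447 ≈ 6270955 px.

6270955 pixels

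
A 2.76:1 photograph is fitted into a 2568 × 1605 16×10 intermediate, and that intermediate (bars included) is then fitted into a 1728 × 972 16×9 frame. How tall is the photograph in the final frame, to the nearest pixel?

2.76:1 in 2568×1605: fills the width, so the photograph is 2568.00 × 930.43.
Second fit — the 16×10 canvas into 1728×972 spans the height: 1555.20 × 972.00 (×0.6056 from 2568×1605).
Applying the same ×0.6056: 930.43 → 563.48.

563 px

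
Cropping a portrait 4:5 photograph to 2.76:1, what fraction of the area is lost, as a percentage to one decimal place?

2.76:1 is wider than portrait 4:5, so the crop keeps the full width and trims the height.
Fraction kept = (0.800)/(2.760) ≈ 28.99%, so 71.01% is lost.

71.0%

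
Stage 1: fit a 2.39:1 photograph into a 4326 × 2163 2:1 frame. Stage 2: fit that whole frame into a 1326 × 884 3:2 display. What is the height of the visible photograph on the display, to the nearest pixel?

555 px

First fit — 2.39:1 into 4326×2163 spans the width: 4326.00 × 1810.04.
Second fit — the 2:1 canvas into 1326×884 spans the width: 1326.00 × 663.00 (×0.3065 from 4326×2163).
So the photograph's height is 1810.04 × 0.3065 ≈ 554.81.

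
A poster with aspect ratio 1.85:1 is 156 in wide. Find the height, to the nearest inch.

156 / 1.850 = 84.32.

84 in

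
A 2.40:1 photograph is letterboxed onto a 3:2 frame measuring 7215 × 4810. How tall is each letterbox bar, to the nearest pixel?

Since 2.400 > 1.500, the photograph is width-limited.
The photograph is 7215 / 2.400 ≈ 3006.25 px tall.
4810 − 3006.25 = 1803.75 px of bars (901.88 each).

902 px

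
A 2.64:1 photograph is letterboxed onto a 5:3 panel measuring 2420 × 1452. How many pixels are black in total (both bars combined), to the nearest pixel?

2.64:1 (2.640) > 5:3 (1.667), so the photograph fills the width.
Content height = 2420 / 2.640 ≈ 916.6667 px.
Black = 1452 − 916.6667 = 535.3333 px.
Across the 2420-px span: 535.3333 × 2420 ≈ 1295507 px.

1295507 pixels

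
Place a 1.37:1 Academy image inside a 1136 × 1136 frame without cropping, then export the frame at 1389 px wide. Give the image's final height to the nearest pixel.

1014 px

Fitted into 1136×1136, the image spans the width; its height is 1136 / 1.370 ≈ 829.20 px.
The frame scales by 1389/1136 = 1.2227; 829.20 × 1.2227 ≈ 1013.87 px.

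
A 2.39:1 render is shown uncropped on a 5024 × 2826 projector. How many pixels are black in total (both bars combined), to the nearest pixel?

3636914 pixels

Since 2.390 > 1.778, the render is width-limited.
The render is 5024 / 2.390 ≈ 2102.0921 px tall.
Black = 2826 − 2102.0921 = 723.9079 px.
That's 723.9079 × 5024 ≈ 3636914 black pixels.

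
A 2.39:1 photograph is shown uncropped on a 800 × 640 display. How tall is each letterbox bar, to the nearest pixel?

2.39:1 is wider than 5:4, so it spans the full width.
That makes the image 334.73 px tall (800 / 2.390).
Leftover height: 640 − 334.73 = 305.27 px → 152.64 each side.

153 px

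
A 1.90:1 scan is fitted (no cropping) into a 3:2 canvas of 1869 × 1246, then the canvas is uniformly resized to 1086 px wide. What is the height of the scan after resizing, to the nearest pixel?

572 px

Fitted into 1869×1246, the scan spans the width; its height is 1869 / 1.900 ≈ 983.68 px.
Resizing to 1086 px wide multiplies everything by 0.5811: 983.68 → 571.58 px.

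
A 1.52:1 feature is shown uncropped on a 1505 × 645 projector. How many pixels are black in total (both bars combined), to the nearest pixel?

1.52:1 is narrower than 21×9, so it spans the full height.
The feature is 645 × 1.520 ≈ 980.4000 px wide.
1505 − 980.4000 = 524.6000 px of bars.
That's 524.6000 × 645 ≈ 338367 black pixels.

338367 pixels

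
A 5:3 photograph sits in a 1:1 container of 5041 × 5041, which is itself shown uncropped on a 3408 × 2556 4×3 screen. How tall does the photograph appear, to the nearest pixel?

1534 px

5:3 in 5041×5041: fills the width, so the photograph is 5041.00 × 3024.60.
1:1 in 3408×2556: fills the height, so the intermediate becomes 2556.00 × 2556.00 — a scale of ×0.5070.
Applying the same ×0.5070: 3024.60 → 1533.60.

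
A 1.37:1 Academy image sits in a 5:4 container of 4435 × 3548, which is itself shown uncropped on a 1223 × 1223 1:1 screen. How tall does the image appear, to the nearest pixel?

893 px

First fit — 1.37:1 Academy into 4435×3548 spans the width: 4435.00 × 3237.23.
5:4 in 1223×1223: fills the width, so the intermediate becomes 1223.00 × 978.40 — a scale of ×0.2758.
Applying the same ×0.2758: 3237.23 → 892.70.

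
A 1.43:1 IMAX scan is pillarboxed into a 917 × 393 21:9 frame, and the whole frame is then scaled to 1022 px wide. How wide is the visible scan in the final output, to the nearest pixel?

626 px

Fitted into 917×393, the scan spans the height; its width is 393 × 1.430 ≈ 561.99 px.
The frame scales by 1022/917 = 1.1145; 561.99 × 1.1145 ≈ 626.34 px.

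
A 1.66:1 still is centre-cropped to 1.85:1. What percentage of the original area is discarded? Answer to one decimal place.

10.3%

Going from 1.66:1 to 1.85:1 means cutting height while keeping width.
Area ratio = (1.660)/(1.850) = 89.73%; the remaining 10.27% is cropped out.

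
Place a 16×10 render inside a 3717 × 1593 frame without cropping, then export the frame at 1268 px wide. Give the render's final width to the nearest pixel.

In the 3717×1593 frame the render fills the height: width = 1593 × 16/10 ≈ 2548.80 px.
Scaling 3717 → 1268 is ×0.3411, so the width becomes 2548.80 × 0.3411 ≈ 869.49 px.

869 px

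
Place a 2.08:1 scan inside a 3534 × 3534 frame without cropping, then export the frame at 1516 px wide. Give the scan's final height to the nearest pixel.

In the 3534×3534 frame the scan fills the width: height = 3534 / 2.080 ≈ 1699.04 px.
The frame scales by 1516/3534 = 0.4290; 1699.04 × 0.4290 ≈ 728.85 px.

729 px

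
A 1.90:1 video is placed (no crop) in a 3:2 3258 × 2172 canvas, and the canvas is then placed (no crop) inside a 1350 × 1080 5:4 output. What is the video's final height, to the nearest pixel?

711 px

1.90:1 in 3258×2172: fills the width, so the video is 3258.00 × 1714.74.
3:2 in 1350×1080: fills the width, so the intermediate becomes 1350.00 × 900.00 — a scale of ×0.4144.
Applying the same ×0.4144: 1714.74 → 710.53.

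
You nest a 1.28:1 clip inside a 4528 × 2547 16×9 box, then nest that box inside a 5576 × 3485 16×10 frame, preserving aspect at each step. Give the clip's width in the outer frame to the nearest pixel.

4015 px

1.28:1 in 4528×2547: fills the height, so the clip is 3260.16 × 2547.00.
16×9 in 5576×3485: fills the width, so the intermediate becomes 5576.00 × 3136.50 — a scale of ×1.2314.
The clip scales with it: width 3260.16 × 1.2314 ≈ 4014.72.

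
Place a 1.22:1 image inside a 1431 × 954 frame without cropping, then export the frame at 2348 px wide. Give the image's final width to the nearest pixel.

1910 px

In the 1431×954 frame the image fills the height: width = 954 × 1.220 ≈ 1163.88 px.
The frame scales by 2348/1431 = 1.6408; 1163.88 × 1.6408 ≈ 1909.71 px.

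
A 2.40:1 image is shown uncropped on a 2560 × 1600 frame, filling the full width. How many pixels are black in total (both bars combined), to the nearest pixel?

Content height = 2560 / 2.400 ≈ 1066.6667 px.
Black = 1600 − 1066.6667 = 533.3333 px.
That's 533.3333 × 2560 ≈ 1365333 black pixels.

1365333 pixels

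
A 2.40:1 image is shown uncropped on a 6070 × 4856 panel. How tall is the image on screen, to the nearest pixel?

2.40:1 is wider than 5:4, so it spans the full width.
The image is 6070 / 2.400 ≈ 2529.17 px tall.

2529 px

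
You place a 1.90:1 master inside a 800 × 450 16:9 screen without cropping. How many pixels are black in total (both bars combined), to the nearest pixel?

23158 pixels

1.90:1 (1.900) > 16:9 (1.778), so the master fills the width.
Content height = 800 / 1.900 ≈ 421.0526 px.
Black = 450 − 421.0526 = 28.9474 px.
Bar area = 28.9474 × 800 ≈ 23158 px.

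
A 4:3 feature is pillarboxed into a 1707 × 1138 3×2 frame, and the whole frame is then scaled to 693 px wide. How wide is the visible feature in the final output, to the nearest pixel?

Fitted into 1707×1138, the feature spans the height; its width is 1138 × 4/3 ≈ 1517.33 px.
The frame scales by 693/1707 = 0.4060; 1517.33 × 0.4060 ≈ 616.00 px.

616 px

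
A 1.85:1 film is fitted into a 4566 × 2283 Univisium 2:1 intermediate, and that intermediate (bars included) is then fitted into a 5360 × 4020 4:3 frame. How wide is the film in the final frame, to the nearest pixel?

Inside the 4566×2283 canvas the film is height-limited at 4223.55 × 2283.00.
Second fit — the Univisium 2:1 canvas into 5360×4020 spans the width: 5360.00 × 2680.00 (×1.1739 from 4566×2283).
So the film's width is 4223.55 × 1.1739 ≈ 4958.00.

4958 px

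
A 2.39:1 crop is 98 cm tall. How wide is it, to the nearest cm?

At 2.39:1, 98 × 2.390 ≈ 234.22.

234 cm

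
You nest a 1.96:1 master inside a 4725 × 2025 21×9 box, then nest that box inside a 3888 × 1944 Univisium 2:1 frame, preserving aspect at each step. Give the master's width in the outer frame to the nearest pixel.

First fit — 1.96:1 into 4725×2025 spans the height: 3969.00 × 2025.00.
21×9 in 3888×1944: fills the width, so the intermediate becomes 3888.00 × 1666.29 — a scale of ×0.8229.
So the master's width is 3969.00 × 0.8229 ≈ 3265.92.

3266 px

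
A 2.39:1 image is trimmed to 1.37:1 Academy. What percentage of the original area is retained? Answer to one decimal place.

57.3%

The height stays; only width is cut (since 1.37:1 Academy is narrower than 2.39:1).
Area ratio = (1.370)/(2.390) = 57.32% retained.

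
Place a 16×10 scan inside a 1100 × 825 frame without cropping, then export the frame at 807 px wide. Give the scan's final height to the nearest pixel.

At 1100×825 the scan is width-limited, so height = 1100 × 10/16 ≈ 687.50 px.
The frame scales by 807/1100 = 0.7336; 687.50 × 0.7336 ≈ 504.38 px.

504 px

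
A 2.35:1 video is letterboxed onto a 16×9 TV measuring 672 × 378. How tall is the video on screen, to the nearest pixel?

286 px

2.35:1 (2.350) > 16×9 (1.778), so the video fills the width.
The video is 672 / 2.350 ≈ 285.96 px tall.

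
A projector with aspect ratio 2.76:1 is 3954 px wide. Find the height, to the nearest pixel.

Height = 3954 / 2.760 = 1432.61.

1433 px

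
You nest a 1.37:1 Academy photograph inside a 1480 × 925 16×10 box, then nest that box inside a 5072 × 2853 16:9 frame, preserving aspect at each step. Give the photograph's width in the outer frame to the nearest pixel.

1.37:1 Academy in 1480×925: fills the height, so the photograph is 1267.25 × 925.00.
16×10 in 5072×2853: fills the height, so the intermediate becomes 4564.80 × 2853.00 — a scale of ×3.0843.
Applying the same ×3.0843: 1267.25 → 3908.61.

3909 px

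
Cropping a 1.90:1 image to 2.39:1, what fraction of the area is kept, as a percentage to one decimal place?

79.5%

The width stays; only height is cut (since 2.39:1 is wider than 1.90:1).
(1.900)/(2.390) ≈ 0.795 of the area survives.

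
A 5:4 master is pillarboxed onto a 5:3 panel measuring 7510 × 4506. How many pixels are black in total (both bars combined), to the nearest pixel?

5:4 (1.250) < 5:3 (1.667), so the master fills the height.
That makes the image 5632.5000 px wide (4506 × 5/4).
7510 − 5632.5000 = 1877.5000 px of bars.
That's 1877.5000 × 4506 ≈ 8460015 black pixels.

8460015 pixels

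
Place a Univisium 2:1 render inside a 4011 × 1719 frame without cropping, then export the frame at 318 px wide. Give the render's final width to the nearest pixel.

273 px

Fitted into 4011×1719, the render spans the height; its width is 1719 × 2/1 ≈ 3438.00 px.
The frame scales by 318/4011 = 0.0793; 3438.00 × 0.0793 ≈ 272.57 px.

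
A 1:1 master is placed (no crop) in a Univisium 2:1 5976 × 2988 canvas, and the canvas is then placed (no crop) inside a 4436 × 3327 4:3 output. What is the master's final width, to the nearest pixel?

2218 px

1:1 in 5976×2988: fills the height, so the master is 2988.00 × 2988.00.
Univisium 2:1 in 4436×3327: fills the width, so the intermediate becomes 4436.00 × 2218.00 — a scale of ×0.7423.
Applying the same ×0.7423: 2988.00 → 2218.00.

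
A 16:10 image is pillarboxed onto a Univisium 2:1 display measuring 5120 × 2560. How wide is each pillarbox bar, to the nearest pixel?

16:10 (1.600) < Univisium 2:1 (2.000), so the image fills the height.
Content width = 2560 × 16/10 ≈ 4096.00 px.
Black = 5120 − 4096.00 = 1024.00 px, or 512.00 per bar.

512 px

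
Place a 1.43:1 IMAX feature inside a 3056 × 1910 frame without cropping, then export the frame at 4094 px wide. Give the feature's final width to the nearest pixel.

3659 px

In the 3056×1910 frame the feature fills the height: width = 1910 × 1.430 ≈ 2731.30 px.
Resizing to 4094 px wide multiplies everything by 1.3397: 2731.30 → 3659.01 px.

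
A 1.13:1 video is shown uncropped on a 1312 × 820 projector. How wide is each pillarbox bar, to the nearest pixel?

1.13:1 (1.130) < 16×10 (1.600), so the video fills the height.
Content width = 820 × 1.130 ≈ 926.60 px.
1312 − 926.60 = 385.40 px of bars (192.70 each).

193 px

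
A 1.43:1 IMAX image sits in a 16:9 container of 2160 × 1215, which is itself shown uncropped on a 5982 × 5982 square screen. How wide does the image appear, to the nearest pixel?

Inside the 2160×1215 canvas the image is height-limited at 1737.45 × 1215.00.
Second fit — the 16:9 canvas into 5982×5982 spans the width: 5982.00 × 3364.88 (×2.7694 from 2160×1215).
The image scales with it: width 1737.45 × 2.7694 ≈ 4811.77.

4812 px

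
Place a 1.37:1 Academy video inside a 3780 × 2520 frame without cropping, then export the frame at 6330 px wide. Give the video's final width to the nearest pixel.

At 3780×2520 the video is height-limited, so width = 2520 × 1.370 ≈ 3452.40 px.
Resizing to 6330 px wide multiplies everything by 1.6746: 3452.40 → 5781.40 px.

5781 px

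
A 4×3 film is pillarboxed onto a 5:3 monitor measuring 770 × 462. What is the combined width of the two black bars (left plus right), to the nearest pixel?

154 px

Since 1.333 < 1.667, the film is height-limited.
That makes the image 616.00 px wide (462 × 4/3).
Black = 770 − 616.00 = 154.00 px.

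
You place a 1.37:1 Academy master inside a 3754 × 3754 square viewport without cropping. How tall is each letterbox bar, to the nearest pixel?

1.37:1 Academy is wider than square, so it spans the full width.
That makes the image 2740.15 px tall (3754 / 1.370).
Leftover height: 3754 − 2740.15 = 1013.85 px → 506.93 each side.

507 px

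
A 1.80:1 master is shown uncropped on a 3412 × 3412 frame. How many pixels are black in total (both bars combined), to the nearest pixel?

5174108 pixels

1.80:1 (1.800) > square (1.000), so the master fills the width.
That makes the image 1895.5556 px tall (3412 / 1.800).
3412 − 1895.5556 = 1516.4444 px of bars.
Across the 3412-px span: 1516.4444 × 3412 ≈ 5174108 px.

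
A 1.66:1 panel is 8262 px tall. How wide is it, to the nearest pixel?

8262 × 1.660 = 13714.92.

13715 px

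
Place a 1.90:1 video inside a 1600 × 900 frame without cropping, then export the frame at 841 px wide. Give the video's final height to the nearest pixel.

In the 1600×900 frame the video fills the width: height = 1600 / 1.900 ≈ 842.11 px.
The frame scales by 841/1600 = 0.5256; 842.11 × 0.5256 ≈ 442.63 px.

443 px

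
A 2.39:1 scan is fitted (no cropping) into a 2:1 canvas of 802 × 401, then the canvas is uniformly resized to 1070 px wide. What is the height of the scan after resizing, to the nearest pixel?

In the 802×401 frame the scan fills the width: height = 802 / 2.390 ≈ 335.56 px.
The frame scales by 1070/802 = 1.3342; 335.56 × 1.3342 ≈ 447.70 px.

448 px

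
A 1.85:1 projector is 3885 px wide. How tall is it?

At 1.85:1, 3885 / 1.850 ≈ 2100.

2100 px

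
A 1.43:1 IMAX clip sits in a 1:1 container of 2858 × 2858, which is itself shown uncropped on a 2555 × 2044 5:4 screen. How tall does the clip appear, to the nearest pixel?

1429 px

1.43:1 IMAX in 2858×2858: fills the width, so the clip is 2858.00 × 1998.60.
The 1:1 canvas is height-limited in 2555×2044, giving 2044.00 × 2044.00; scale factor 0.7152.
Applying the same ×0.7152: 1998.60 → 1429.37.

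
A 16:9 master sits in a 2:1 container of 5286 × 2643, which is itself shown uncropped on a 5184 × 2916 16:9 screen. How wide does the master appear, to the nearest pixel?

16:9 in 5286×2643: fills the height, so the master is 4698.67 × 2643.00.
2:1 in 5184×2916: fills the width, so the intermediate becomes 5184.00 × 2592.00 — a scale of ×0.9807.
The master scales with it: width 4698.67 × 0.9807 ≈ 4608.00.

4608 px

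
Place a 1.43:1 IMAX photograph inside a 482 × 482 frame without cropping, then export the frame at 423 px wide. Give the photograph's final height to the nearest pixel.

296 px

In the 482×482 frame the photograph fills the width: height = 482 / 1.430 ≈ 337.06 px.
Resizing to 423 px wide multiplies everything by 0.8776: 337.06 → 295.80 px.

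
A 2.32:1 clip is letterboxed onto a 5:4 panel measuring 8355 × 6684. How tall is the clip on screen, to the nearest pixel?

Since 2.320 > 1.250, the clip is width-limited.
That makes the image 3601.29 px tall (8355 / 2.320).

3601 px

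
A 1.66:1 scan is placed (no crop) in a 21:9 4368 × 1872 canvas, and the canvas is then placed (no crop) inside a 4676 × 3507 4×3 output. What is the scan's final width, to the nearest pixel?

3327 px

Inside the 4368×1872 canvas the scan is height-limited at 3107.52 × 1872.00.
21:9 in 4676×3507: fills the width, so the intermediate becomes 4676.00 × 2004.00 — a scale of ×1.0705.
Applying the same ×1.0705: 3107.52 → 3326.64.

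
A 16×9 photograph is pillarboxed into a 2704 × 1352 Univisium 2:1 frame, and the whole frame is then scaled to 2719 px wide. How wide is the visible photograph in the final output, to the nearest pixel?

At 2704×1352 the photograph is height-limited, so width = 1352 × 16/9 ≈ 2403.56 px.
Scaling 2704 → 2719 is ×1.0055, so the width becomes 2403.56 × 1.0055 ≈ 2416.89 px.

2417 px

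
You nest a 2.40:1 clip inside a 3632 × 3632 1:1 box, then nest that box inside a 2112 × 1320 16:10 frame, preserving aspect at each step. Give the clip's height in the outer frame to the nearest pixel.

2.40:1 in 3632×3632: fills the width, so the clip is 3632.00 × 1513.33.
Second fit — the 1:1 canvas into 2112×1320 spans the height: 1320.00 × 1320.00 (×0.3634 from 3632×3632).
Applying the same ×0.3634: 1513.33 → 550.00.

550 px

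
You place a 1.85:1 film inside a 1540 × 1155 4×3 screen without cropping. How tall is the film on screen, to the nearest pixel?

832 px

1.85:1 is wider than 4×3, so it spans the full width.
The film is 1540 / 1.850 ≈ 832.43 px tall.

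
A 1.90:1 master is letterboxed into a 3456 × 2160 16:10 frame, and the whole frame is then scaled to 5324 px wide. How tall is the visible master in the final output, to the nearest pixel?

In the 3456×2160 frame the master fills the width: height = 3456 / 1.900 ≈ 1818.95 px.
Resizing to 5324 px wide multiplies everything by 1.5405: 1818.95 → 2802.11 px.

2802 px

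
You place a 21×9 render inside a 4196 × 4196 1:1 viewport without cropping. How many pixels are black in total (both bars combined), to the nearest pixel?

Since 2.333 > 1.000, the render is width-limited.
The render is 4196 × 9/21 ≈ 1798.2857 px tall.
4196 − 1798.2857 = 2397.7143 px of bars.
Across the 4196-px span: 2397.7143 × 4196 ≈ 10060809 px.

10060809 pixels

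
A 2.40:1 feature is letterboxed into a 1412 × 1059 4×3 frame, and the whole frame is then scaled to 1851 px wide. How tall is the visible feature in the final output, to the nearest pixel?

At 1412×1059 the feature is width-limited, so height = 1412 / 2.400 ≈ 588.33 px.
The frame scales by 1851/1412 = 1.3109; 588.33 × 1.3109 ≈ 771.25 px.

771 px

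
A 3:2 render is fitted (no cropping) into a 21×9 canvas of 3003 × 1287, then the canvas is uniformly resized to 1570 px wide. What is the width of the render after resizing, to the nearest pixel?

1009 px

Fitted into 3003×1287, the render spans the height; its width is 1287 × 3/2 ≈ 1930.50 px.
The frame scales by 1570/3003 = 0.5228; 1930.50 × 0.5228 ≈ 1009.29 px.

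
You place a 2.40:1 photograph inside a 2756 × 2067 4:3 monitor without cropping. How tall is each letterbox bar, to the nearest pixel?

2.40:1 is wider than 4:3, so it spans the full width.
The photograph is 2756 / 2.400 ≈ 1148.33 px tall.
Black = 2067 − 1148.33 = 918.67 px, or 459.33 per bar.

459 px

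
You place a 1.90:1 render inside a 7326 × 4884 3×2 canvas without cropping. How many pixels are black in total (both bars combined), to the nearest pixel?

Since 1.900 > 1.500, the render is width-limited.
That makes the image 3855.7895 px tall (7326 / 1.900).
Black = 4884 − 3855.7895 = 1028.2105 px.
That's 1028.2105 × 7326 ≈ 7532670 black pixels.

7532670 pixels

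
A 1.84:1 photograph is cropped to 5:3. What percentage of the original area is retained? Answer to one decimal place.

90.6%

The height stays; only width is cut (since 5:3 is narrower than 1.84:1).
Area ratio = (1.667)/(1.840) = 90.58% retained.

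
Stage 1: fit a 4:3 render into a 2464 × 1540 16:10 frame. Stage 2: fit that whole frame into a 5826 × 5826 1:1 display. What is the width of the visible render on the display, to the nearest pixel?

4855 px

First fit — 4:3 into 2464×1540 spans the height: 2053.33 × 1540.00.
16:10 in 5826×5826: fills the width, so the intermediate becomes 5826.00 × 3641.25 — a scale of ×2.3644.
The render scales with it: width 2053.33 × 2.3644 ≈ 4855.00.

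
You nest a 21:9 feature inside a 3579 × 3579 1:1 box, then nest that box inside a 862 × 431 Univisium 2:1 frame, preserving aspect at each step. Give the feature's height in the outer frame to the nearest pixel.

Inside the 3579×3579 canvas the feature is width-limited at 3579.00 × 1533.86.
1:1 in 862×431: fills the height, so the intermediate becomes 431.00 × 431.00 — a scale of ×0.1204.
The feature scales with it: height 1533.86 × 0.1204 ≈ 184.71.

185 px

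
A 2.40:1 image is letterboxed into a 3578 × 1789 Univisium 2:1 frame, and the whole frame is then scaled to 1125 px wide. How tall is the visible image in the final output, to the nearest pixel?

At 3578×1789 the image is width-limited, so height = 3578 / 2.400 ≈ 1490.83 px.
The frame scales by 1125/3578 = 0.3144; 1490.83 × 0.3144 ≈ 468.75 px.

469 px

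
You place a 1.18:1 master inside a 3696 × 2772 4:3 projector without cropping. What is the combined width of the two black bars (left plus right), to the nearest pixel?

425 px

1.18:1 is narrower than 4:3, so it spans the full height.
That makes the image 3270.96 px wide (2772 × 1.180).
3696 − 3270.96 = 425.04 px of bars.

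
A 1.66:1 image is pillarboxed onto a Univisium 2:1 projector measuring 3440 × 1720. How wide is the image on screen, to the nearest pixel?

1.66:1 is narrower than Univisium 2:1, so it spans the full height.
Content width = 1720 × 1.660 ≈ 2855.20 px.

2855 px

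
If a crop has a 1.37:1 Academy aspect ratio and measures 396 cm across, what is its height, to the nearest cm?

289 cm

Height = 396 / 1.370 = 289.05.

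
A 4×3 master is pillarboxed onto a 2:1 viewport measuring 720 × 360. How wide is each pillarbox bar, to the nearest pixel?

4×3 (1.333) < 2:1 (2.000), so the master fills the height.
Content width = 360 × 4/3 ≈ 480.00 px.
Leftover width: 720 − 480.00 = 240.00 px → 120.00 each side.

120 px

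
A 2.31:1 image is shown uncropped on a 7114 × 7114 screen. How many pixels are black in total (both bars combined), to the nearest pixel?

28700340 pixels

Since 2.310 > 1.000, the image is width-limited.
Content height = 7114 / 2.310 ≈ 3079.6537 px.
Black = 7114 − 3079.6537 = 4034.3463 px.
Bar area = 4034.3463 × 7114 ≈ 28700340 px.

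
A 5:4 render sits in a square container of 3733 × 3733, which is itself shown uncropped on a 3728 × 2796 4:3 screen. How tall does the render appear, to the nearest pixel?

Inside the 3733×3733 canvas the render is width-limited at 3733.00 × 2986.40.
The square canvas is height-limited in 3728×2796, giving 2796.00 × 2796.00; scale factor 0.7490.
The render scales with it: height 2986.40 × 0.7490 ≈ 2236.80.

2237 px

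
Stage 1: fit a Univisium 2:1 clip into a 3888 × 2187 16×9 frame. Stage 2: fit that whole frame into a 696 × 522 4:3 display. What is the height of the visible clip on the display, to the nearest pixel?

First fit — Univisium 2:1 into 3888×2187 spans the width: 3888.00 × 1944.00.
16×9 in 696×522: fills the width, so the intermediate becomes 696.00 × 391.50 — a scale of ×0.1790.
So the clip's height is 1944.00 × 0.1790 ≈ 348.00.

348 px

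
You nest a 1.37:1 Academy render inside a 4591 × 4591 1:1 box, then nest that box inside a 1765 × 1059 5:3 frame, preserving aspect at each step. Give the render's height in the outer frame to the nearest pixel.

773 px

1.37:1 Academy in 4591×4591: fills the width, so the render is 4591.00 × 3351.09.
The 1:1 canvas is height-limited in 1765×1059, giving 1059.00 × 1059.00; scale factor 0.2307.
The render scales with it: height 3351.09 × 0.2307 ≈ 772.99.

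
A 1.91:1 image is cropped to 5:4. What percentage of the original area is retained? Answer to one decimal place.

The height stays; only width is cut (since 5:4 is narrower than 1.91:1).
(1.250)/(1.910) ≈ 0.654 of the area survives.

65.4%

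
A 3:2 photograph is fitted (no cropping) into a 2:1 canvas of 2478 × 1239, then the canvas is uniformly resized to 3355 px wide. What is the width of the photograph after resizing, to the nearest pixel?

In the 2478×1239 frame the photograph fills the height: width = 1239 × 3/2 ≈ 1858.50 px.
The frame scales by 3355/2478 = 1.3539; 1858.50 × 1.3539 ≈ 2516.25 px.

2516 px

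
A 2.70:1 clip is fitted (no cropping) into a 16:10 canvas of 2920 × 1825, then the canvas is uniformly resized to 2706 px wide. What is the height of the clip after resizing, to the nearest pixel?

1002 px

In the 2920×1825 frame the clip fills the width: height = 2920 / 2.700 ≈ 1081.48 px.
The frame scales by 2706/2920 = 0.9267; 1081.48 × 0.9267 ≈ 1002.22 px.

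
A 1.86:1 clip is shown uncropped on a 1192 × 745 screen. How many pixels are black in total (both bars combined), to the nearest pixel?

1.86:1 is wider than 16×10, so it spans the full width.
That makes the image 640.8602 px tall (1192 / 1.860).
Black = 745 − 640.8602 = 104.1398 px.
Across the 1192-px span: 104.1398 × 1192 ≈ 124135 px.

124135 pixels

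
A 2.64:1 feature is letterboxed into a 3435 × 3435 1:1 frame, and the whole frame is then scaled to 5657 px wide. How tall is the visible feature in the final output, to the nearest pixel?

In the 3435×3435 frame the feature fills the width: height = 3435 / 2.640 ≈ 1301.14 px.
The frame scales by 5657/3435 = 1.6469; 1301.14 × 1.6469 ≈ 2142.80 px.

2143 px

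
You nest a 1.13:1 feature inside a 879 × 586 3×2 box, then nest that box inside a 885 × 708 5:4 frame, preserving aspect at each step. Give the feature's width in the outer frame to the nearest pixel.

667 px

First fit — 1.13:1 into 879×586 spans the height: 662.18 × 586.00.
The 3×2 canvas is width-limited in 885×708, giving 885.00 × 590.00; scale factor 1.0068.
So the feature's width is 662.18 × 1.0068 ≈ 666.70.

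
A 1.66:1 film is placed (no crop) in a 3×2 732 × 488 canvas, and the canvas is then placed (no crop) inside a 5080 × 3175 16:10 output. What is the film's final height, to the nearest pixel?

First fit — 1.66:1 into 732×488 spans the width: 732.00 × 440.96.
Second fit — the 3×2 canvas into 5080×3175 spans the height: 4762.50 × 3175.00 (×6.5061 from 732×488).
So the film's height is 440.96 × 6.5061 ≈ 2868.98.

2869 px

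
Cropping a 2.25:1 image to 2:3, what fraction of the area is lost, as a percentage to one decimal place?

70.4%

Going from 2.25:1 to 2:3 means cutting width while keeping height.
(0.667)/(2.250) ≈ 0.296 of the area survives, leaving 70.37% discarded.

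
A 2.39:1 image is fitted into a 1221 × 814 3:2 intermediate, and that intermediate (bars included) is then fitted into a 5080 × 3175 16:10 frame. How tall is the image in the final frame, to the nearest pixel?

1993 px

Inside the 1221×814 canvas the image is width-limited at 1221.00 × 510.88.
3:2 in 5080×3175: fills the height, so the intermediate becomes 4762.50 × 3175.00 — a scale of ×3.9005.
So the image's height is 510.88 × 3.9005 ≈ 1992.68.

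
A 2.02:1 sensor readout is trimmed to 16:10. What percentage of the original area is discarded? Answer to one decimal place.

20.8%

16:10 is narrower than 2.02:1, so the crop keeps the full height and trims the width.
Area ratio = (1.600)/(2.020) = 79.21%; the remaining 20.79% is cropped out.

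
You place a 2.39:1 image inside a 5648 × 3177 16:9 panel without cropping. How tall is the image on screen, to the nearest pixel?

2.39:1 (2.390) > 16:9 (1.778), so the image fills the width.
That makes the image 2363.18 px tall (5648 / 2.390).

2363 px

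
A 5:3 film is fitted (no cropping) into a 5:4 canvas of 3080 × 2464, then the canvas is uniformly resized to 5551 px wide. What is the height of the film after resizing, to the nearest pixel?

Fitted into 3080×2464, the film spans the width; its height is 3080 × 3/5 ≈ 1848.00 px.
Scaling 3080 → 5551 is ×1.8023, so the height becomes 1848.00 × 1.8023 ≈ 3330.60 px.

3331 px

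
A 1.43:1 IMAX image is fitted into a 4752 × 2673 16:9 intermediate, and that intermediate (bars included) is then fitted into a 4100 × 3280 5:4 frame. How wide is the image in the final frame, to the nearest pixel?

3298 px

1.43:1 IMAX in 4752×2673: fills the height, so the image is 3822.39 × 2673.00.
Second fit — the 16:9 canvas into 4100×3280 spans the width: 4100.00 × 2306.25 (×0.8628 from 4752×2673).
The image scales with it: width 3822.39 × 0.8628 ≈ 3297.94.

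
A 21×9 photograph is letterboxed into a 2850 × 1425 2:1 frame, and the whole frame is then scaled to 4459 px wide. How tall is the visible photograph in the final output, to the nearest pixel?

Fitted into 2850×1425, the photograph spans the width; its height is 2850 × 9/21 ≈ 1221.43 px.
Scaling 2850 → 4459 is ×1.5646, so the height becomes 1221.43 × 1.5646 ≈ 1911.00 px.

1911 px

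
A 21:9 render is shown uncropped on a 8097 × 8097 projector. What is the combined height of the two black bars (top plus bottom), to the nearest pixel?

21:9 (2.333) > 1:1 (1.000), so the render fills the width.
That makes the image 3470.14 px tall (8097 × 9/21).
8097 − 3470.14 = 4626.86 px of bars.

4627 px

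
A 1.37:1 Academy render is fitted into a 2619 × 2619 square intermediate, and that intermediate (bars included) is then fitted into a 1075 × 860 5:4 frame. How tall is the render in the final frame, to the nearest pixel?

1.37:1 Academy in 2619×2619: fills the width, so the render is 2619.00 × 1911.68.
Second fit — the square canvas into 1075×860 spans the height: 860.00 × 860.00 (×0.3284 from 2619×2619).
So the render's height is 1911.68 × 0.3284 ≈ 627.74.

628 px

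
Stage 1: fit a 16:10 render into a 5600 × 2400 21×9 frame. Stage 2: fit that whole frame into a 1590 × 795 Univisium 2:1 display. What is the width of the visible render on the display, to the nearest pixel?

1090 px

First fit — 16:10 into 5600×2400 spans the height: 3840.00 × 2400.00.
21×9 in 1590×795: fills the width, so the intermediate becomes 1590.00 × 681.43 — a scale of ×0.2839.
So the render's width is 3840.00 × 0.2839 ≈ 1090.29.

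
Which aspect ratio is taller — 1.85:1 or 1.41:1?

1.85 and 1.41; 1.85 > 1.41. The smaller width-to-height ratio is the taller frame.

1.41:1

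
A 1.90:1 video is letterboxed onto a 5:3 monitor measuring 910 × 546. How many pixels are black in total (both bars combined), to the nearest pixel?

1.90:1 (1.900) > 5:3 (1.667), so the video fills the width.
Content height = 910 / 1.900 ≈ 478.9474 px.
Leftover height: 546 − 478.9474 = 67.0526 px.
Across the 910-px span: 67.0526 × 910 ≈ 61018 px.

61018 pixels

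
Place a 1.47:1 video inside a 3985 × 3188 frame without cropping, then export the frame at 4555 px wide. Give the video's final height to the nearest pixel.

In the 3985×3188 frame the video fills the width: height = 3985 / 1.470 ≈ 2710.88 px.
The frame scales by 4555/3985 = 1.1430; 2710.88 × 1.1430 ≈ 3098.64 px.

3099 px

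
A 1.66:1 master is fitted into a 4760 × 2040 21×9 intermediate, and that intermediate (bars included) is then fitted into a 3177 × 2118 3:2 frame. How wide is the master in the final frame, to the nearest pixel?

First fit — 1.66:1 into 4760×2040 spans the height: 3386.40 × 2040.00.
21×9 in 3177×2118: fills the width, so the intermediate becomes 3177.00 × 1361.57 — a scale of ×0.6674.
So the master's width is 3386.40 × 0.6674 ≈ 2260.21.

2260 px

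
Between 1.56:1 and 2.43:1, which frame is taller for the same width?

1.56:1

1.56 and 2.43; 2.43 > 1.56. The smaller width-to-height ratio is the taller frame.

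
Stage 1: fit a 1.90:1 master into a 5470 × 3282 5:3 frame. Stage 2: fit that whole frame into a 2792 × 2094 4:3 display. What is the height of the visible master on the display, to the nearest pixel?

1469 px

Inside the 5470×3282 canvas the master is width-limited at 5470.00 × 2878.95.
Second fit — the 5:3 canvas into 2792×2094 spans the width: 2792.00 × 1675.20 (×0.5104 from 5470×3282).
Applying the same ×0.5104: 2878.95 → 1469.47.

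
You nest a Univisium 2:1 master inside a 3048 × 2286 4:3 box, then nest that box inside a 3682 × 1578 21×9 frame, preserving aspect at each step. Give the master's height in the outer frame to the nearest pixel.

1052 px

Univisium 2:1 in 3048×2286: fills the width, so the master is 3048.00 × 1524.00.
The 4:3 canvas is height-limited in 3682×1578, giving 2104.00 × 1578.00; scale factor 0.6903.
Applying the same ×0.6903: 1524.00 → 1052.00.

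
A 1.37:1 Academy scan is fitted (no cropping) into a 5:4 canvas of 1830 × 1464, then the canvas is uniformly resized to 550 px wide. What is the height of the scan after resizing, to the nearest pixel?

401 px

In the 1830×1464 frame the scan fills the width: height = 1830 / 1.370 ≈ 1335.77 px.
Scaling 1830 → 550 is ×0.3005, so the height becomes 1335.77 × 0.3005 ≈ 401.46 px.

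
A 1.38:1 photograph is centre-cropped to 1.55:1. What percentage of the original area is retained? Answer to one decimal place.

89.0%

Going from 1.38:1 to 1.55:1 means cutting height while keeping width.
(1.380)/(1.550) ≈ 0.890 of the area survives.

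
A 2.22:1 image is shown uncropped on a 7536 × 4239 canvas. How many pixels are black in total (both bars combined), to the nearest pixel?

2.22:1 (2.220) > 16×9 (1.778), so the image fills the width.
That makes the image 3394.5946 px tall (7536 / 2.220).
Black = 4239 − 3394.5946 = 844.4054 px.
That's 844.4054 × 7536 ≈ 6363439 black pixels.

6363439 pixels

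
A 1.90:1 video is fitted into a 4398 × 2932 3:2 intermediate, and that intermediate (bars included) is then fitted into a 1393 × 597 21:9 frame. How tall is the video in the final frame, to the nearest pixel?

471 px

First fit — 1.90:1 into 4398×2932 spans the width: 4398.00 × 2314.74.
The 3:2 canvas is height-limited in 1393×597, giving 895.50 × 597.00; scale factor 0.2036.
So the video's height is 2314.74 × 0.2036 ≈ 471.32.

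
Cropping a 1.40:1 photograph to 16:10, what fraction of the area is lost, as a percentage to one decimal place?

The width stays; only height is cut (since 16:10 is wider than 1.40:1).
(1.400)/(1.600) ≈ 0.875 of the area survives, leaving 12.50% discarded.

12.5%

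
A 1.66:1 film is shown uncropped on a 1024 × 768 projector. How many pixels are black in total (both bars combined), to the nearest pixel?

154760 pixels

1.66:1 (1.660) > 4:3 (1.333), so the film fills the width.
The film is 1024 / 1.660 ≈ 616.8675 px tall.
Leftover height: 768 − 616.8675 = 151.1325 px.
Bar area = 151.1325 × 1024 ≈ 154760 px.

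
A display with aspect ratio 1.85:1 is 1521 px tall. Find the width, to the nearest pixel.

At 1.85:1, 1521 × 1.850 ≈ 2813.85.

2814 px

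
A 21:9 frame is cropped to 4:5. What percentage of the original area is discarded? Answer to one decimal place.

Going from 21:9 to 4:5 means cutting width while keeping height.
Fraction kept = (0.800)/(2.333) ≈ 34.29%, so 65.71% is lost.

65.7%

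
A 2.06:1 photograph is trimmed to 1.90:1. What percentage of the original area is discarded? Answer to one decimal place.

The height stays; only width is cut (since 1.90:1 is narrower than 2.06:1).
Area ratio = (1.900)/(2.060) = 92.23%; the remaining 7.77% is cropped out.

7.8%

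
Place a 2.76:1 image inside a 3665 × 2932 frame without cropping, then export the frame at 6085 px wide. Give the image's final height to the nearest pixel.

In the 3665×2932 frame the image fills the width: height = 3665 / 2.760 ≈ 1327.90 px.
The frame scales by 6085/3665 = 1.6603; 1327.90 × 1.6603 ≈ 2204.71 px.

2205 px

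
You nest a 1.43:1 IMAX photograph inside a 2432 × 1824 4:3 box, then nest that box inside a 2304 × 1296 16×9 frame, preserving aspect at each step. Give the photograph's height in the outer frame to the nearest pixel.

1208 px

First fit — 1.43:1 IMAX into 2432×1824 spans the width: 2432.00 × 1700.70.
4:3 in 2304×1296: fills the height, so the intermediate becomes 1728.00 × 1296.00 — a scale of ×0.7105.
Applying the same ×0.7105: 1700.70 → 1208.39.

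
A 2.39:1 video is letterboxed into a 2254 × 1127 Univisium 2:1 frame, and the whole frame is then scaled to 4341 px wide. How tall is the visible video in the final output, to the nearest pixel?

Fitted into 2254×1127, the video spans the width; its height is 2254 / 2.390 ≈ 943.10 px.
The frame scales by 4341/2254 = 1.9259; 943.10 × 1.9259 ≈ 1816.32 px.

1816 px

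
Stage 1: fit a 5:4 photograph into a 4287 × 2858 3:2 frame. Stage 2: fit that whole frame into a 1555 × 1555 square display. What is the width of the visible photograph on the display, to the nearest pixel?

1296 px

Inside the 4287×2858 canvas the photograph is height-limited at 3572.50 × 2858.00.
Second fit — the 3:2 canvas into 1555×1555 spans the width: 1555.00 × 1036.67 (×0.3627 from 4287×2858).
The photograph scales with it: width 3572.50 × 0.3627 ≈ 1295.83.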